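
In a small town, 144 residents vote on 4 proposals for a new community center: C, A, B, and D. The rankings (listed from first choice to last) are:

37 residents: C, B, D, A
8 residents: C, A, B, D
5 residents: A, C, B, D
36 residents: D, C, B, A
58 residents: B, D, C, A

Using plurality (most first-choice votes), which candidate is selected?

B

First-place votes: C 45, A 5, B 58, D 36.
B has the most first-place votes.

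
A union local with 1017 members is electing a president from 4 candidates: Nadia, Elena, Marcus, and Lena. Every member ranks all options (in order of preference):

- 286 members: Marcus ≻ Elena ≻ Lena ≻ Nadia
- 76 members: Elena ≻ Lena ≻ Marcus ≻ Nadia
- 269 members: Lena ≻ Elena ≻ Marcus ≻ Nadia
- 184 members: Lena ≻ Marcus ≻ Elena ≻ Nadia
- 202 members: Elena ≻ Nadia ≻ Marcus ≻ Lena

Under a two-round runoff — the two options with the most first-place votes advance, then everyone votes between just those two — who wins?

Lena

Round 1 first-place votes: Nadia 0, Elena 278, Marcus 286, Lena 453.
Lena and Marcus advance.
Runoff: Lena is preferred to Marcus by 529 voters; Marcus by 488.
Lena wins the runoff.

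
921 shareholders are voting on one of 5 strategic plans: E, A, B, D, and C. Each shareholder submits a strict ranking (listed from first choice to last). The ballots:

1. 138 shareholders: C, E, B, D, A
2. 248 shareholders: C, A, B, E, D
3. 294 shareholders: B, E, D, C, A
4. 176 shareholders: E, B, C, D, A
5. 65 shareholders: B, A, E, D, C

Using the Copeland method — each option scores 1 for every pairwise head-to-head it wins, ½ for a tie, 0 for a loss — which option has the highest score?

B

E: beats A, D, and C; loses to B → score 3.
A: loses to E, B, D, and C → score 0.
B: beats E, A, D, and C → score 4.
D: beats A; loses to E, B, and C → score 1.
C: beats A and D; loses to E and B → score 2.
B has the best pairwise record.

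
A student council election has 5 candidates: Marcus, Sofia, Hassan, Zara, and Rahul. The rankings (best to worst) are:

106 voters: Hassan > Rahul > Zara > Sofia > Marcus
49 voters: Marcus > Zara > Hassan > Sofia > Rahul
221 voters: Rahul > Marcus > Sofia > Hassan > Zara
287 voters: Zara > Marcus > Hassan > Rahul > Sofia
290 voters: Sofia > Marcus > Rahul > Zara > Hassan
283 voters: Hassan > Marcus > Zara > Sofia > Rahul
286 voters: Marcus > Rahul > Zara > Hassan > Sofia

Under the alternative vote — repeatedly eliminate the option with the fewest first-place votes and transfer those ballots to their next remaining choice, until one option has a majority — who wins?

Round 1: Marcus 335, Sofia 290, Hassan 389, Zara 287, Rahul 221. Eliminate Rahul.
Round 2: Marcus 556, Sofia 290, Hassan 389, Zara 287. Eliminate Zara.
Round 3: Marcus 843, Sofia 290, Hassan 389. Marcus has a majority.

Marcus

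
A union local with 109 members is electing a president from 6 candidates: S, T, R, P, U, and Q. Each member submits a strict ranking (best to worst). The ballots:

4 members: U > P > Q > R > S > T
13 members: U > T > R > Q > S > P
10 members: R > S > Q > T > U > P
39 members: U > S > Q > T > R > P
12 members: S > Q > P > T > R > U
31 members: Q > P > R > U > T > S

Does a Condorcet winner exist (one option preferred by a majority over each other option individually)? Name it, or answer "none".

U

U vs S: 87–22 for U.
U vs T: 87–22 for U.
U vs R: 56–53 for U.
U vs P: 66–43 for U.
U vs Q: 56–53 for U.
U beats every other option head-to-head.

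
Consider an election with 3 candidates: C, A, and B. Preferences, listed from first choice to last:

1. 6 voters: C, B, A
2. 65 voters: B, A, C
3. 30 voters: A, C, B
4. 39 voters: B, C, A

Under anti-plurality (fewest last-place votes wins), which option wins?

B

Last-place votes: C 65, A 45, B 30.
B is ranked last by the fewest voters, so B wins.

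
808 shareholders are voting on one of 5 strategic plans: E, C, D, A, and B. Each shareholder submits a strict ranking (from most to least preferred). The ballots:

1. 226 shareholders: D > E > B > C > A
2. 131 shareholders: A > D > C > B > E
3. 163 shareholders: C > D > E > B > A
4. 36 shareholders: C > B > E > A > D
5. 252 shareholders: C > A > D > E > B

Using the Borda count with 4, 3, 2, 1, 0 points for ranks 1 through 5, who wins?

E: 226·3 + 131·0 + 163·2 + 36·2 + 252·1 = 1328
C: 226·1 + 131·2 + 163·4 + 36·4 + 252·4 = 2292
D: 226·4 + 131·3 + 163·3 + 36·0 + 252·2 = 2290
A: 226·0 + 131·4 + 163·0 + 36·1 + 252·3 = 1316
B: 226·2 + 131·1 + 163·1 + 36·3 + 252·0 = 854
C has the highest Borda score (2292).

C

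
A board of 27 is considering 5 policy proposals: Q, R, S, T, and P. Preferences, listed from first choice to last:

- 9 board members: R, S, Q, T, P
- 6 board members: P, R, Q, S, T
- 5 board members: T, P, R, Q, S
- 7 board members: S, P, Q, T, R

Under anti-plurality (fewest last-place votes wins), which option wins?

Q

Last-place votes: Q 0, R 7, S 5, T 6, P 9.
Q is ranked last by the fewest voters, so Q wins.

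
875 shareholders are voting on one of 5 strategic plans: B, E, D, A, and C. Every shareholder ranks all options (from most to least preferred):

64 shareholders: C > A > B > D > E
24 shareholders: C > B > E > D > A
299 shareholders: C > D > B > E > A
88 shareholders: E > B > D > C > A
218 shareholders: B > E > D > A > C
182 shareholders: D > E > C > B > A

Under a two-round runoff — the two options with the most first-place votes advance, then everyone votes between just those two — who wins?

Round 1 first-place votes: B 218, E 88, D 182, A 0, C 387.
C and B advance.
Runoff: C is preferred to B by 569 voters; B by 306.
C wins the runoff.

C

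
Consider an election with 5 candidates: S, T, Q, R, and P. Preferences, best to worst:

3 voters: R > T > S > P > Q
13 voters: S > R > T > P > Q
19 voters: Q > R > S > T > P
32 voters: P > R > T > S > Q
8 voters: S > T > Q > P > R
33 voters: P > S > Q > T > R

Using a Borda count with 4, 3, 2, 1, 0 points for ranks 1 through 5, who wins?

S: 3·2 + 13·4 + 19·2 + 32·1 + 8·4 + 33·3 = 259
T: 3·3 + 13·2 + 19·1 + 32·2 + 8·3 + 33·1 = 175
Q: 3·0 + 13·0 + 19·4 + 32·0 + 8·2 + 33·2 = 158
R: 3·4 + 13·3 + 19·3 + 32·3 + 8·0 + 33·0 = 204
P: 3·1 + 13·1 + 19·0 + 32·4 + 8·1 + 33·4 = 284
P has the highest Borda score (284).

P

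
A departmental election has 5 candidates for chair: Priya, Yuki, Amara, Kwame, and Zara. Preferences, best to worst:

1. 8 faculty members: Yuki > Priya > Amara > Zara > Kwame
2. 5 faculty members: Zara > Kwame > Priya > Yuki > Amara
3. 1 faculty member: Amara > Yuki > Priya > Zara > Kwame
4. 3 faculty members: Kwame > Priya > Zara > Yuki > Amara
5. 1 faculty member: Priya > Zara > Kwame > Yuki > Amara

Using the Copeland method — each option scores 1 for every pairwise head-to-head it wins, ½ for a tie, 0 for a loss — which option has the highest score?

Priya

Priya: beats Amara, Kwame, and Zara; ties Yuki → score 3.5.
Yuki: beats Amara; ties Priya, Kwame, and Zara → score 2.5.
Amara: ties Kwame and Zara; loses to Priya and Yuki → score 1.
Kwame: ties Yuki and Amara; loses to Priya and Zara → score 1.
Zara: beats Kwame; ties Yuki and Amara; loses to Priya → score 2.
Priya has the best pairwise record.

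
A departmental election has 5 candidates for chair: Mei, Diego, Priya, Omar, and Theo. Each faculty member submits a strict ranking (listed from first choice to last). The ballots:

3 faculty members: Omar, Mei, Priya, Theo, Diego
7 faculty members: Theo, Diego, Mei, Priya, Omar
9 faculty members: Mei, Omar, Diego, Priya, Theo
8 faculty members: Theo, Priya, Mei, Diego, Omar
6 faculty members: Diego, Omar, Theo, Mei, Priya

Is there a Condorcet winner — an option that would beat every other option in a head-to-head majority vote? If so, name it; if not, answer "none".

none

Checking pairwise contests:
Theo beats Mei 21–12.
Mei beats Diego 20–13.
Mei beats Priya 25–8.
Mei beats Omar 24–9.
Omar beats Theo 18–15.
Every option loses at least one head-to-head, so there is no Condorcet winner.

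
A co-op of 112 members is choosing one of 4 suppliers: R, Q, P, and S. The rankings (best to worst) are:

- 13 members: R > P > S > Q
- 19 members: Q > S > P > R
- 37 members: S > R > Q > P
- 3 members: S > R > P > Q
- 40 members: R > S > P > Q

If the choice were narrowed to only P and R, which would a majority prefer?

R

Voters preferring P to R: 19; preferring R to P: 93.
R wins the head-to-head.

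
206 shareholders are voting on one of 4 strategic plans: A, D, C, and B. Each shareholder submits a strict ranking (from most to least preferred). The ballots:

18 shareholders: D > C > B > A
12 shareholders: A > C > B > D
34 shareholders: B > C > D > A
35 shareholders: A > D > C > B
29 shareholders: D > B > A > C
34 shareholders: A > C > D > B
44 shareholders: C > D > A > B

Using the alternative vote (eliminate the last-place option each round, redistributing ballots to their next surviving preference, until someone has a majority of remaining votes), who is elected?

A

Round 1: A 81, D 47, C 44, B 34. Eliminate B.
Round 2: A 81, D 47, C 78. Eliminate D.
Round 3: A 110, C 96. A has a majority.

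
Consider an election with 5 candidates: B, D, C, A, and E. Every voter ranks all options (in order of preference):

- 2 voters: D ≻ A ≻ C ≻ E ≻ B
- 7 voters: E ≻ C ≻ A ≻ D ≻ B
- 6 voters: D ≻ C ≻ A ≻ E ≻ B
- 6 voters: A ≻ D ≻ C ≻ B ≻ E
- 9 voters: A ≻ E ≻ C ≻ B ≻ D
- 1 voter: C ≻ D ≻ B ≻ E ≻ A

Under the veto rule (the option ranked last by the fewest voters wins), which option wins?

C

Last-place votes: B 15, D 9, C 0, A 1, E 6.
C is ranked last by the fewest voters, so C wins.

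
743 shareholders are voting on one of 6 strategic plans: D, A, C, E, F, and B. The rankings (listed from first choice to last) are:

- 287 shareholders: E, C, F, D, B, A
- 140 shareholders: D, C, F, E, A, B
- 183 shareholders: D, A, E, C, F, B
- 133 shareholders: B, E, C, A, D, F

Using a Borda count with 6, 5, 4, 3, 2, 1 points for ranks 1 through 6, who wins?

E

D: 287·3 + 140·6 + 183·6 + 133·2 = 3065
A: 287·1 + 140·2 + 183·5 + 133·3 = 1881
C: 287·5 + 140·5 + 183·3 + 133·4 = 3216
E: 287·6 + 140·3 + 183·4 + 133·5 = 3539
F: 287·4 + 140·4 + 183·2 + 133·1 = 2207
B: 287·2 + 140·1 + 183·1 + 133·6 = 1695
E has the highest Borda score (3539).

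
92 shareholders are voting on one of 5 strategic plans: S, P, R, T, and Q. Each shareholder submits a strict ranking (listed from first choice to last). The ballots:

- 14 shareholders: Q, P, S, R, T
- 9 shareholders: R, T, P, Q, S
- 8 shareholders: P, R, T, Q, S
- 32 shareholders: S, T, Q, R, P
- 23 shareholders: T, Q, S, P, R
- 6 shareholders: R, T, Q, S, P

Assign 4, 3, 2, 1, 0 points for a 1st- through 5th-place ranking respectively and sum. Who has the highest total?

T

S: 14·2 + 9·0 + 8·0 + 32·4 + 23·2 + 6·1 = 208
P: 14·3 + 9·2 + 8·4 + 32·0 + 23·1 + 6·0 = 115
R: 14·1 + 9·4 + 8·3 + 32·1 + 23·0 + 6·4 = 130
T: 14·0 + 9·3 + 8·2 + 32·3 + 23·4 + 6·3 = 249
Q: 14·4 + 9·1 + 8·1 + 32·2 + 23·3 + 6·2 = 218
T has the highest Borda score (249).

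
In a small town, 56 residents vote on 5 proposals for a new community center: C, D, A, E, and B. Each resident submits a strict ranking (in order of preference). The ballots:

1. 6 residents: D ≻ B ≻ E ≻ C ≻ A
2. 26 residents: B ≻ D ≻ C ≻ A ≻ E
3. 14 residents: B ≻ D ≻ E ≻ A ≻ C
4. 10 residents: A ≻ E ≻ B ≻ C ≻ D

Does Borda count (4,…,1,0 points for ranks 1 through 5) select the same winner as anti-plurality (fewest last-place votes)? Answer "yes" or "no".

yes

Borda — scores: C 68, D 144, A 80, E 70, B 198. Winner: B.
Anti-plurality — last-place votes: C 14, D 10, A 6, E 26, B 0. Winner: B.
The two methods agree.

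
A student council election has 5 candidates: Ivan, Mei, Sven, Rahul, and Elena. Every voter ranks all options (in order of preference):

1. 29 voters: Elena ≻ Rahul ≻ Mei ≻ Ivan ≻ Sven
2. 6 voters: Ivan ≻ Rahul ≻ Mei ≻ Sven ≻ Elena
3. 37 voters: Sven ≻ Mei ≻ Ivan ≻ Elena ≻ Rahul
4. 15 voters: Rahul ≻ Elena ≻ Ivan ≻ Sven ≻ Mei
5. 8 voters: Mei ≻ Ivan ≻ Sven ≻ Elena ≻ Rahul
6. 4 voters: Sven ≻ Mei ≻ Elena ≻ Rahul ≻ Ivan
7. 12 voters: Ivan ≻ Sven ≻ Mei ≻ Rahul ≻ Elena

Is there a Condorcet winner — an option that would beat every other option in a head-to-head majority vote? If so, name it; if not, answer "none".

Checking pairwise contests:
Mei beats Ivan 78–33.
Sven beats Mei 68–43.
Ivan beats Sven 70–41.
Ivan beats Rahul 63–48.
Ivan beats Elena 63–48.
Every option loses at least one head-to-head, so there is no Condorcet winner.

none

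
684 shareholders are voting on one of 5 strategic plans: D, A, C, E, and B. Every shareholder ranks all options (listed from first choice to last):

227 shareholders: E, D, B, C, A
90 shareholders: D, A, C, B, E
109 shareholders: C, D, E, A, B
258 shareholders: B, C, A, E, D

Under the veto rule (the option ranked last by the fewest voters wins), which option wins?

Last-place votes: D 258, A 227, C 0, E 90, B 109.
C is ranked last by the fewest voters, so C wins.

C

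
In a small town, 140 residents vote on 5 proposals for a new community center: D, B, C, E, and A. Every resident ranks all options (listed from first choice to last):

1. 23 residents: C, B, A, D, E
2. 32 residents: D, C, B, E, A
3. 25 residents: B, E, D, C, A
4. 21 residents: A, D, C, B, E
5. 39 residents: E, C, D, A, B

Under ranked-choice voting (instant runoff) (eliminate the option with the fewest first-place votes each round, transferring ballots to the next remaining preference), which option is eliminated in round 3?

Round 1: D 32, B 25, C 23, E 39, A 21. Eliminate A.
Round 2: D 53, B 25, C 23, E 39. Eliminate C.
Round 3: D 53, B 48, E 39. Eliminate E.

E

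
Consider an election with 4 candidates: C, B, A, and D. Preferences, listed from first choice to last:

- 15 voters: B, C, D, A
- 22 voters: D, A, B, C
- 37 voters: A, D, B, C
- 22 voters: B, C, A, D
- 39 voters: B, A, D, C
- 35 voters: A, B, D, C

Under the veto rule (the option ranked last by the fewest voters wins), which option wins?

Last-place votes: C 133, B 0, A 15, D 22.
B is ranked last by the fewest voters, so B wins.

B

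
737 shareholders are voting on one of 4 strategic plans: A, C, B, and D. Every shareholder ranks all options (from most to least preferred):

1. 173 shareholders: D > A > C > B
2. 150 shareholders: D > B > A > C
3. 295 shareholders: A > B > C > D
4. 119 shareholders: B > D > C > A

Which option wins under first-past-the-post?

D

First-place votes: A 295, C 0, B 119, D 323.
D has the most first-place votes.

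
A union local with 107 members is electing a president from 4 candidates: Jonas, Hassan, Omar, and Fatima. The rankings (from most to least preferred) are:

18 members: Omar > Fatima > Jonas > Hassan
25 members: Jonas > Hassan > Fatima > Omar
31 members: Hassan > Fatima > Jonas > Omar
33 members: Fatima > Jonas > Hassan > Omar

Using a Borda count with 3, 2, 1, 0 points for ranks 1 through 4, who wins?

Fatima

Jonas: 18·1 + 25·3 + 31·1 + 33·2 = 190
Hassan: 18·0 + 25·2 + 31·3 + 33·1 = 176
Omar: 18·3 + 25·0 + 31·0 + 33·0 = 54
Fatima: 18·2 + 25·1 + 31·2 + 33·3 = 222
Fatima has the highest Borda score (222).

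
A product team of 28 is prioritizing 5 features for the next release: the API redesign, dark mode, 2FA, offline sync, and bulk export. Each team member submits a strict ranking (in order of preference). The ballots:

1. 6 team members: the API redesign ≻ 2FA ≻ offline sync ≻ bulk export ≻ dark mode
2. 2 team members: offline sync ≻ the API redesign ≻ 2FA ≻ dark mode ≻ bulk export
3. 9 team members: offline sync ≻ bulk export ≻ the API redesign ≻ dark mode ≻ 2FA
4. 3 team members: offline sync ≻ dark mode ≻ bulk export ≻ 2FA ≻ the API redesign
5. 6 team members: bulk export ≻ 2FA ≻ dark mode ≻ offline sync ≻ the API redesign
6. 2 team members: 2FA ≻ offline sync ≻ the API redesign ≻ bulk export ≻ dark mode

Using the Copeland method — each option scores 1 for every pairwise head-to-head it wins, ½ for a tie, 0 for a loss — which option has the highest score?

offline sync

the API redesign: beats dark mode and 2FA; loses to offline sync and bulk export → score 2.
dark mode: loses to the API redesign, 2FA, offline sync, and bulk export → score 0.
2FA: beats dark mode; ties offline sync; loses to the API redesign and bulk export → score 1.5.
offline sync: beats the API redesign, dark mode, and bulk export; ties 2FA → score 3.5.
bulk export: beats the API redesign, dark mode, and 2FA; loses to offline sync → score 3.
offline sync has the best pairwise record.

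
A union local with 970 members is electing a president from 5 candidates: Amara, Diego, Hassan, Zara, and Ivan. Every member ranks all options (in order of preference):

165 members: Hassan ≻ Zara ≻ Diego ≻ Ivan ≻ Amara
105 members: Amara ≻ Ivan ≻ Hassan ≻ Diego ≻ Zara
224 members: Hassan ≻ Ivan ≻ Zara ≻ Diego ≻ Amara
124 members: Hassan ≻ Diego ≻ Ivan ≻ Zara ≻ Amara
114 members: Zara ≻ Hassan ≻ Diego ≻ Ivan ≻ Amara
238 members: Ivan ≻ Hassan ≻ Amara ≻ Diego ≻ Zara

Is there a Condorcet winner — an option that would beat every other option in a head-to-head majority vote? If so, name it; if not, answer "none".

Hassan vs Amara: 865–105 for Hassan.
Hassan vs Diego: 970–0 for Hassan.
Hassan vs Zara: 856–114 for Hassan.
Hassan vs Ivan: 627–343 for Hassan.
Hassan beats every other option head-to-head.

Hassan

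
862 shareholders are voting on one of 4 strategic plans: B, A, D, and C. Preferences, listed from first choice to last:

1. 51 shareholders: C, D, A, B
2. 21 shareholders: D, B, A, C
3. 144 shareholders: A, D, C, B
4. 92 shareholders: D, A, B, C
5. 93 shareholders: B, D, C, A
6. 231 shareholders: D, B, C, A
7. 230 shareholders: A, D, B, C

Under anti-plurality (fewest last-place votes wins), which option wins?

D

Last-place votes: B 195, A 324, D 0, C 343.
D is ranked last by the fewest voters, so D wins.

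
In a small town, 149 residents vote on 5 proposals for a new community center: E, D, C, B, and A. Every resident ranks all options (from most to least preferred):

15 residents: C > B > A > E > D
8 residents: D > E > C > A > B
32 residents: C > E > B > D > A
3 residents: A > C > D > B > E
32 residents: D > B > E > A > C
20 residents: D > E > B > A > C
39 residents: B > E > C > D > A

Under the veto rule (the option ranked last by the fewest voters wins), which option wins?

E

Last-place votes: E 3, D 15, C 52, B 8, A 71.
E is ranked last by the fewest voters, so E wins.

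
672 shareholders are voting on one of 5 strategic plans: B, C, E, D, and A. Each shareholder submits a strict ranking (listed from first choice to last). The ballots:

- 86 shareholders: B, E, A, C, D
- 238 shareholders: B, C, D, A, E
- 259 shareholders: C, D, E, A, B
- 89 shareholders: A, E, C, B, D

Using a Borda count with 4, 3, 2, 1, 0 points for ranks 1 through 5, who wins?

C

B: 86·4 + 238·4 + 259·0 + 89·1 = 1385
C: 86·1 + 238·3 + 259·4 + 89·2 = 2014
E: 86·3 + 238·0 + 259·2 + 89·3 = 1043
D: 86·0 + 238·2 + 259·3 + 89·0 = 1253
A: 86·2 + 238·1 + 259·1 + 89·4 = 1025
C has the highest Borda score (2014).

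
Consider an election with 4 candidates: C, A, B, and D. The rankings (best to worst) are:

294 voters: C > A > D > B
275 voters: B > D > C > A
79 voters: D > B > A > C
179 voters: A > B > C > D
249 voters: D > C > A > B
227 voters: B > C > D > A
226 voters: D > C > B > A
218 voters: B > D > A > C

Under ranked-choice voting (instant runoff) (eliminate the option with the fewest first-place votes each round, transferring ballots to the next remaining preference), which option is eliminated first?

Round 1: C 294, A 179, B 720, D 554. Eliminate A.

A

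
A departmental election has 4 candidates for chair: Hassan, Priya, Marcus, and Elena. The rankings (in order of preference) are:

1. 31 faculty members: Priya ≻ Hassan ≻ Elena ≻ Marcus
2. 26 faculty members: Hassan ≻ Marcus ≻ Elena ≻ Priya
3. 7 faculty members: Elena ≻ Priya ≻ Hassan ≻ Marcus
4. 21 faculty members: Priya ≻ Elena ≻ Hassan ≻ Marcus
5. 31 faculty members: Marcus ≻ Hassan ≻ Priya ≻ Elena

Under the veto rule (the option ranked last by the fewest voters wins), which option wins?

Last-place votes: Hassan 0, Priya 26, Marcus 59, Elena 31.
Hassan is ranked last by the fewest voters, so Hassan wins.

Hassan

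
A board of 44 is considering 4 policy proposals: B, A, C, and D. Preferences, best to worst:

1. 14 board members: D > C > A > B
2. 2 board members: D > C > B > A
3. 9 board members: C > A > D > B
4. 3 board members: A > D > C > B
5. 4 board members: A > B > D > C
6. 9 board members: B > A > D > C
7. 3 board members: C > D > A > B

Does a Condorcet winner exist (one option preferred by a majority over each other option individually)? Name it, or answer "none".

none

Checking pairwise contests:
A beats B 33–11.
C beats A 28–16.
D beats C 32–12.
A beats D 25–19.
Every option loses at least one head-to-head, so there is no Condorcet winner.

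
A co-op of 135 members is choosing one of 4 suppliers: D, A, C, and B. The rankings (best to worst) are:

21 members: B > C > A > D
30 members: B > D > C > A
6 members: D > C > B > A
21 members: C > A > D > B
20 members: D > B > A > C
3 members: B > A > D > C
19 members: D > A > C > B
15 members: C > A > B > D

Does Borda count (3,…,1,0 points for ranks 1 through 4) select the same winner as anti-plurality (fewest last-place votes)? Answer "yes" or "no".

Borda — scores: D 219, A 157, C 211, B 223. Winner: B.
Anti-plurality — last-place votes: D 36, A 36, C 23, B 40. Winner: C.
The two methods disagree.

no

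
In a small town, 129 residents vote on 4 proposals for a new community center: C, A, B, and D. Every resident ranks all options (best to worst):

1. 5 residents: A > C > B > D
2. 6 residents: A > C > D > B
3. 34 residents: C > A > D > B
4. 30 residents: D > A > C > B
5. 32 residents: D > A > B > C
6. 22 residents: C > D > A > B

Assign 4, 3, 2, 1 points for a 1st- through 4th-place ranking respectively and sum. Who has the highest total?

C: 5·3 + 6·3 + 34·4 + 30·2 + 32·1 + 22·4 = 349
A: 5·4 + 6·4 + 34·3 + 30·3 + 32·3 + 22·2 = 376
B: 5·2 + 6·1 + 34·1 + 30·1 + 32·2 + 22·1 = 166
D: 5·1 + 6·2 + 34·2 + 30·4 + 32·4 + 22·3 = 399
D has the highest Borda score (399).

D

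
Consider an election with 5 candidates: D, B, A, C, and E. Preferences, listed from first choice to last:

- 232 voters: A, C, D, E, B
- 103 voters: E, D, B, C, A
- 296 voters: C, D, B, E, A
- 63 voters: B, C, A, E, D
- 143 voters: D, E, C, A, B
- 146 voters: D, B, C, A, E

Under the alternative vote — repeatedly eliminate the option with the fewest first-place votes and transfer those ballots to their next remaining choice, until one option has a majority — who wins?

C

Round 1: D 289, B 63, A 232, C 296, E 103. Eliminate B.
Round 2: D 289, A 232, C 359, E 103. Eliminate E.
Round 3: D 392, A 232, C 359. Eliminate A.
Round 4: D 392, C 591. C has a majority.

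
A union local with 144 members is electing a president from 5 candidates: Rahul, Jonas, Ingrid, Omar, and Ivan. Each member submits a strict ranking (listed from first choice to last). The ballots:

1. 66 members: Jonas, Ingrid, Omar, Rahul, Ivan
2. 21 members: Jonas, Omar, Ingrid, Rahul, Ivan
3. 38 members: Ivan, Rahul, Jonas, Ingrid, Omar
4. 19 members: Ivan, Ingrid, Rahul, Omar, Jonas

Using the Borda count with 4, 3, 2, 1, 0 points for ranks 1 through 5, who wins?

Jonas

Rahul: 66·1 + 21·1 + 38·3 + 19·2 = 239
Jonas: 66·4 + 21·4 + 38·2 + 19·0 = 424
Ingrid: 66·3 + 21·2 + 38·1 + 19·3 = 335
Omar: 66·2 + 21·3 + 38·0 + 19·1 = 214
Ivan: 66·0 + 21·0 + 38·4 + 19·4 = 228
Jonas has the highest Borda score (424).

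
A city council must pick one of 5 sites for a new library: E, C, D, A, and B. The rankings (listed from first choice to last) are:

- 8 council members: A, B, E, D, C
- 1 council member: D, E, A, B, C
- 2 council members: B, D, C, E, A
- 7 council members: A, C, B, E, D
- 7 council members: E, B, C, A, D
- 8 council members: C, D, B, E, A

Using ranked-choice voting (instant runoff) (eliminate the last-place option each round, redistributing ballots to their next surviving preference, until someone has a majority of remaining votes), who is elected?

Round 1: E 7, C 8, D 1, A 15, B 2. Eliminate D.
Round 2: E 8, C 8, A 15, B 2. Eliminate B.
Round 3: E 8, C 10, A 15. Eliminate E.
Round 4: C 17, A 16. C has a majority.

C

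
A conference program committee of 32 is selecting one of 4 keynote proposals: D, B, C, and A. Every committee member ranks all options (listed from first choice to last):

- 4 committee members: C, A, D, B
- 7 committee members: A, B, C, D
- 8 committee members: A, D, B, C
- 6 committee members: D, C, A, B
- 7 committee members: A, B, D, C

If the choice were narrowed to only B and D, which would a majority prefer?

D

Voters preferring B to D: 14; preferring D to B: 18.
D wins the head-to-head.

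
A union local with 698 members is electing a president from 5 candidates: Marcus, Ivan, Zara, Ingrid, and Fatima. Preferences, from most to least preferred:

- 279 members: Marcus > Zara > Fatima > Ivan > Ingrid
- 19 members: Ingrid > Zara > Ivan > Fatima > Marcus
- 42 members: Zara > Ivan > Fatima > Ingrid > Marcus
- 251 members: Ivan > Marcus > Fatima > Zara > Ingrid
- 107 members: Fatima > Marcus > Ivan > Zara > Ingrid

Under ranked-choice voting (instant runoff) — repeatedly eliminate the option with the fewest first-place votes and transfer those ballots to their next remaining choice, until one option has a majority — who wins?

Round 1: Marcus 279, Ivan 251, Zara 42, Ingrid 19, Fatima 107. Eliminate Ingrid.
Round 2: Marcus 279, Ivan 251, Zara 61, Fatima 107. Eliminate Zara.
Round 3: Marcus 279, Ivan 312, Fatima 107. Eliminate Fatima.
Round 4: Marcus 386, Ivan 312. Marcus has a majority.

Marcus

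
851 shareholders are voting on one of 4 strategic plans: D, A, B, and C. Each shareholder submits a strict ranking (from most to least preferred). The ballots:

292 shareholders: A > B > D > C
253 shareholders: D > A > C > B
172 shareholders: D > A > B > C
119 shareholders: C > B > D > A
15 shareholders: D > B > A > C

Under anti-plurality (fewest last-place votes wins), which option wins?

Last-place votes: D 0, A 119, B 253, C 479.
D is ranked last by the fewest voters, so D wins.

D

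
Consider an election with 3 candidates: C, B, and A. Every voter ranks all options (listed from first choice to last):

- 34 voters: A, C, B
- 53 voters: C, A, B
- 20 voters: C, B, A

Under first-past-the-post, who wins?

First-place votes: C 73, B 0, A 34.
C has the most first-place votes.

C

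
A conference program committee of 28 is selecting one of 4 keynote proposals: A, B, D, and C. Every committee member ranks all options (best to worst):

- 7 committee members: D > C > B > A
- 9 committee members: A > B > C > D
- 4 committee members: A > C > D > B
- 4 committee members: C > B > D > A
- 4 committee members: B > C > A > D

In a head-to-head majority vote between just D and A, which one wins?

Voters preferring D to A: 11; preferring A to D: 17.
A wins the head-to-head.

A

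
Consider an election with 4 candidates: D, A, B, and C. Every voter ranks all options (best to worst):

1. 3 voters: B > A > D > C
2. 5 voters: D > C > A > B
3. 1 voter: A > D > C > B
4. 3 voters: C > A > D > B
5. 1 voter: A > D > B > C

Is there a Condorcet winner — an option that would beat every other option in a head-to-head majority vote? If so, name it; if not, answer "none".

Checking pairwise contests:
A beats D 8–5.
C beats A 8–5.
D beats B 10–3.
D beats C 10–3.
Every option loses at least one head-to-head, so there is no Condorcet winner.

none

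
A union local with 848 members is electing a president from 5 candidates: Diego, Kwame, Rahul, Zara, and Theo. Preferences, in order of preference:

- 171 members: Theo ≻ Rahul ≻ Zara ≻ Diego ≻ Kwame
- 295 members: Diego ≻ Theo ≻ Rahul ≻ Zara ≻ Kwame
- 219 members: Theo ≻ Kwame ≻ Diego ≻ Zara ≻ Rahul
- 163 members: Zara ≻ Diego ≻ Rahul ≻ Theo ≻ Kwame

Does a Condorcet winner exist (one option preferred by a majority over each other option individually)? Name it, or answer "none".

Diego

Diego vs Kwame: 629–219 for Diego.
Diego vs Rahul: 677–171 for Diego.
Diego vs Zara: 514–334 for Diego.
Diego vs Theo: 458–390 for Diego.
Diego beats every other option head-to-head.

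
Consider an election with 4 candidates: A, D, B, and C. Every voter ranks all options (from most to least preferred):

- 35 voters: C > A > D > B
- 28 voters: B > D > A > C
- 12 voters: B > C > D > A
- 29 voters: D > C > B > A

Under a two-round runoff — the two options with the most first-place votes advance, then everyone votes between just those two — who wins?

Round 1 first-place votes: A 0, D 29, B 40, C 35.
B and C advance.
Runoff: B is preferred to C by 40 voters; C by 64.
C wins the runoff.

C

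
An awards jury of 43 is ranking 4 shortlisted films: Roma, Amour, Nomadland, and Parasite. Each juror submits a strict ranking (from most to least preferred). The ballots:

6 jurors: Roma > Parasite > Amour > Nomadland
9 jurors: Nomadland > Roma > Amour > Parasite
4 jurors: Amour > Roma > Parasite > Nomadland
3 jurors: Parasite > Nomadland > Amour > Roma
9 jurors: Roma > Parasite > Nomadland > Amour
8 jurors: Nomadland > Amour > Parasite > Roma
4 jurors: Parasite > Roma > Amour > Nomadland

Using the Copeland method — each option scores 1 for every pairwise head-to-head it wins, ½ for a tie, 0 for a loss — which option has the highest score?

Roma

Roma: beats Amour, Nomadland, and Parasite → score 3.
Amour: loses to Roma, Nomadland, and Parasite → score 0.
Nomadland: beats Amour; loses to Roma and Parasite → score 1.
Parasite: beats Amour and Nomadland; loses to Roma → score 2.
Roma has the best pairwise record.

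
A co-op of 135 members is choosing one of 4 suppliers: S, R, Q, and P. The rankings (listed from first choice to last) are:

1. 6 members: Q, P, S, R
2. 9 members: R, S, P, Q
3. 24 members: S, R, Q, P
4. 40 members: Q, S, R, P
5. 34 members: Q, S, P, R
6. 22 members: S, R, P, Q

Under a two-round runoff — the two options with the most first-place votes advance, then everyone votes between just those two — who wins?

Round 1 first-place votes: S 46, R 9, Q 80, P 0.
Q and S advance.
Runoff: Q is preferred to S by 80 voters; S by 55.
Q wins the runoff.

Q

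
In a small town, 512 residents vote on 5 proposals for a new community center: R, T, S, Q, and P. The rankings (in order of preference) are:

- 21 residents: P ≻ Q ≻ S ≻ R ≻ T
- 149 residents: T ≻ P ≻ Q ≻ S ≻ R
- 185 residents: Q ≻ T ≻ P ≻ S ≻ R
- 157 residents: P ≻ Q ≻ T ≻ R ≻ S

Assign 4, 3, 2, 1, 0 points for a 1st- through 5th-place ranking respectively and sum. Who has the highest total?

R: 21·1 + 149·0 + 185·0 + 157·1 = 178
T: 21·0 + 149·4 + 185·3 + 157·2 = 1465
S: 21·2 + 149·1 + 185·1 + 157·0 = 376
Q: 21·3 + 149·2 + 185·4 + 157·3 = 1572
P: 21·4 + 149·3 + 185·2 + 157·4 = 1529
Q has the highest Borda score (1572).

Q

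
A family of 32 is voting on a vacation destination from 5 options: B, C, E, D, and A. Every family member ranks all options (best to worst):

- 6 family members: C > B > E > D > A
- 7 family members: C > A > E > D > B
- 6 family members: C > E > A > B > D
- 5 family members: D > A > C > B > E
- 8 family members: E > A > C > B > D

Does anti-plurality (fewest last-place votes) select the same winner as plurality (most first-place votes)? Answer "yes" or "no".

Anti-plurality — last-place votes: B 7, C 0, E 5, D 14, A 6. Winner: C.
Plurality — first-place votes: B 0, C 19, E 8, D 5, A 0. Winner: C.
The two methods agree.

yes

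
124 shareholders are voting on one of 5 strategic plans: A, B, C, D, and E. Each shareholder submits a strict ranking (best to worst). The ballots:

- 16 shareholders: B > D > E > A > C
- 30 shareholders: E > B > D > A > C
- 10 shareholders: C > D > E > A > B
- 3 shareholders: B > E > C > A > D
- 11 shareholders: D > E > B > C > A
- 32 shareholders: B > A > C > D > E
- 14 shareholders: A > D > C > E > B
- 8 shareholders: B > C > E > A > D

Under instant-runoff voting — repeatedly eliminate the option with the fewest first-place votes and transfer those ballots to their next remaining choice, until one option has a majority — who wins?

Round 1: A 14, B 59, C 10, D 11, E 30. Eliminate C.
Round 2: A 14, B 59, D 21, E 30. Eliminate A.
Round 3: B 59, D 35, E 30. Eliminate E.
Round 4: B 89, D 35. B has a majority.

B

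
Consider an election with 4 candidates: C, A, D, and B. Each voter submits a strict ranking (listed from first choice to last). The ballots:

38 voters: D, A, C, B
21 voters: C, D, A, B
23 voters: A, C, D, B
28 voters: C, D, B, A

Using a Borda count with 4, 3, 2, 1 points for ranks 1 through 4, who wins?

C: 38·2 + 21·4 + 23·3 + 28·4 = 341
A: 38·3 + 21·2 + 23·4 + 28·1 = 276
D: 38·4 + 21·3 + 23·2 + 28·3 = 345
B: 38·1 + 21·1 + 23·1 + 28·2 = 138
D has the highest Borda score (345).

D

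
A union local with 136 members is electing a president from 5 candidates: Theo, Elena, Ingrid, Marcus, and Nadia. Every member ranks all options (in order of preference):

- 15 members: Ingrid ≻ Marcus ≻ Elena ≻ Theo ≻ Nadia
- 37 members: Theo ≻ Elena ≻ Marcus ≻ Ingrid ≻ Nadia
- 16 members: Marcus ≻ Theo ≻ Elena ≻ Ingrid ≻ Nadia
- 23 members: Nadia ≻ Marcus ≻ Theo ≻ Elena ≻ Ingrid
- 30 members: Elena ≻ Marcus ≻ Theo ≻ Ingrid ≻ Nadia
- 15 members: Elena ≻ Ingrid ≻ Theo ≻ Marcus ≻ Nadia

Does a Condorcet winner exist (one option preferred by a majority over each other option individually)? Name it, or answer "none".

Checking pairwise contests:
Marcus beats Theo 84–52.
Theo beats Elena 76–60.
Theo beats Ingrid 106–30.
Elena beats Marcus 82–54.
Theo beats Nadia 113–23.
Every option loses at least one head-to-head, so there is no Condorcet winner.

none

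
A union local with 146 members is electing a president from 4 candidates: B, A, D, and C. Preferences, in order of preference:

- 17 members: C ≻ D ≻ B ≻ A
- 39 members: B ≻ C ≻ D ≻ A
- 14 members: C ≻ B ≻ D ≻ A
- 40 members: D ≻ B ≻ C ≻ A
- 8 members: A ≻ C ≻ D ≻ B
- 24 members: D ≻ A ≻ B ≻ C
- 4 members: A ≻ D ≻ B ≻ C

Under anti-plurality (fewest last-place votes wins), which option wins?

Last-place votes: B 8, A 110, D 0, C 28.
D is ranked last by the fewest voters, so D wins.

D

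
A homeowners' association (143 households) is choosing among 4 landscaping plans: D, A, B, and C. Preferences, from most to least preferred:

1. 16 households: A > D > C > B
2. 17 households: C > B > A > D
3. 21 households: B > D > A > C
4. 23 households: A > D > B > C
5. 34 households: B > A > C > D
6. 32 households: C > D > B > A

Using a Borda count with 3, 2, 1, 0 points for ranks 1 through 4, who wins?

B

D: 16·2 + 17·0 + 21·2 + 23·2 + 34·0 + 32·2 = 184
A: 16·3 + 17·1 + 21·1 + 23·3 + 34·2 + 32·0 = 223
B: 16·0 + 17·2 + 21·3 + 23·1 + 34·3 + 32·1 = 254
C: 16·1 + 17·3 + 21·0 + 23·0 + 34·1 + 32·3 = 197
B has the highest Borda score (254).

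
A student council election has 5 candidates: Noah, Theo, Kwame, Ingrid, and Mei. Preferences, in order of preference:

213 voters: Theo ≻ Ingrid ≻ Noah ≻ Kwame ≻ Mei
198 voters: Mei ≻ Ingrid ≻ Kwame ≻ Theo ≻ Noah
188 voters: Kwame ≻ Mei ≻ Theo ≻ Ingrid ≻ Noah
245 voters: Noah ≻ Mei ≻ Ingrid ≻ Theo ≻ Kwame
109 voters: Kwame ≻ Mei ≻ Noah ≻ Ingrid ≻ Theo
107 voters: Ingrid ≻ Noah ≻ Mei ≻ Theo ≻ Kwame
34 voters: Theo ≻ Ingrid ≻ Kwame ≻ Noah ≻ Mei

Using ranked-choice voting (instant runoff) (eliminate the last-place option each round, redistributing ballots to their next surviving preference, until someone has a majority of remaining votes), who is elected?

Round 1: Noah 245, Theo 247, Kwame 297, Ingrid 107, Mei 198. Eliminate Ingrid.
Round 2: Noah 352, Theo 247, Kwame 297, Mei 198. Eliminate Mei.
Round 3: Noah 352, Theo 247, Kwame 495. Eliminate Theo.
Round 4: Noah 565, Kwame 529. Noah has a majority.

Noah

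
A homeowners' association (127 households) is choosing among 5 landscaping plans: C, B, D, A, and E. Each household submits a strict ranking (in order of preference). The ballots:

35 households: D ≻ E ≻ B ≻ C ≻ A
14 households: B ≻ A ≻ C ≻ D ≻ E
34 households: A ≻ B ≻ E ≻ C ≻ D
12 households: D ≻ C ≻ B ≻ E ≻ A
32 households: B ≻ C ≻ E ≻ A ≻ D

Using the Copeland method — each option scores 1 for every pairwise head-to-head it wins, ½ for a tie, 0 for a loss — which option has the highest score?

B

C: beats D and A; loses to B and E → score 2.
B: beats C, D, A, and E → score 4.
D: loses to C, B, A, and E → score 0.
A: beats D; loses to C, B, and E → score 1.
E: beats C, D, and A; loses to B → score 3.
B has the best pairwise record.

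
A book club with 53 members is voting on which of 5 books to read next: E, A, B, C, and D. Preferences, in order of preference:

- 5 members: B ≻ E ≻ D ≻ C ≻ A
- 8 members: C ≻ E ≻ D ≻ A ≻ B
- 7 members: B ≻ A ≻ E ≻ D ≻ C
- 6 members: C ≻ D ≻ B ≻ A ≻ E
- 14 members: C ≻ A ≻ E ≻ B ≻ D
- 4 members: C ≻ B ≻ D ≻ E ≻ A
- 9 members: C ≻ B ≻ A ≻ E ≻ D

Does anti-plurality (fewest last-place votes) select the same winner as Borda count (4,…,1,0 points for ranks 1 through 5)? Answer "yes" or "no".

no

Anti-plurality — last-place votes: E 6, A 9, B 8, C 7, D 23. Winner: E.
Borda — scores: E 94, A 95, B 113, C 169, D 59. Winner: C.
The two methods disagree.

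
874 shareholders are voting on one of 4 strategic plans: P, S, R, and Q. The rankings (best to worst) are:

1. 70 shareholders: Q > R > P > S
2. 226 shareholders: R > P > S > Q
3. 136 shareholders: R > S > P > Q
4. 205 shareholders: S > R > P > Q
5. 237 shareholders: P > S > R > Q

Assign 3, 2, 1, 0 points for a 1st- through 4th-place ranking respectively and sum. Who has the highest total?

P: 70·1 + 226·2 + 136·1 + 205·1 + 237·3 = 1574
S: 70·0 + 226·1 + 136·2 + 205·3 + 237·2 = 1587
R: 70·2 + 226·3 + 136·3 + 205·2 + 237·1 = 1873
Q: 70·3 + 226·0 + 136·0 + 205·0 + 237·0 = 210
R has the highest Borda score (1873).

R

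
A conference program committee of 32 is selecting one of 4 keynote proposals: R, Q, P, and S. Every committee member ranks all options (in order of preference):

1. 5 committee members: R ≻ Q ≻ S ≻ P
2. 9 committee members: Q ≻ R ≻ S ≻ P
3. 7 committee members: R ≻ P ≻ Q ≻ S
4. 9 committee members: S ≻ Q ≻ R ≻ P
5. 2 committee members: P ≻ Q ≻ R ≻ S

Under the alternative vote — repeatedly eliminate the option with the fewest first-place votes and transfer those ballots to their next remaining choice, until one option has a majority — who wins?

Round 1: R 12, Q 9, P 2, S 9. Eliminate P.
Round 2: R 12, Q 11, S 9. Eliminate S.
Round 3: R 12, Q 20. Q has a majority.

Q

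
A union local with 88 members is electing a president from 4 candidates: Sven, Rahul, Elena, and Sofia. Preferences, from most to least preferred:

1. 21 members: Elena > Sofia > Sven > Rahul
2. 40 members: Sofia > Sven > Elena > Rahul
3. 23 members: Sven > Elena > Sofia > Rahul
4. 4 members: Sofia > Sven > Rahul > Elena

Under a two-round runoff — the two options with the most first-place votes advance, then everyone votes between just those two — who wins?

Sofia

Round 1 first-place votes: Sven 23, Rahul 0, Elena 21, Sofia 44.
Sofia and Sven advance.
Runoff: Sofia is preferred to Sven by 65 voters; Sven by 23.
Sofia wins the runoff.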